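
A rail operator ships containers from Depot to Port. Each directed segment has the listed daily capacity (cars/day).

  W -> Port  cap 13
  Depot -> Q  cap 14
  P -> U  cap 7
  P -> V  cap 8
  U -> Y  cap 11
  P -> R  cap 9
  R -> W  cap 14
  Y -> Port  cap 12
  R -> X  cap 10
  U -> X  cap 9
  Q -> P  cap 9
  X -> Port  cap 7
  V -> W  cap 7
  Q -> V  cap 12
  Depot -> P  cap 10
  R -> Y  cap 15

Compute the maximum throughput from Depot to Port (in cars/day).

Augment Depot→P→R→W→Port: bottleneck 9, flow now 9.
Augment Depot→P→U→X→Port: bottleneck 1, flow now 10.
Augment Depot→Q→V→W→Port: bottleneck 4, flow now 14.
Augment Depot→Q→P→U→X→Port: bottleneck 6, flow now 20.
Augment Depot→Q→V→W→R→Y→Port: bottleneck 3, flow now 23. (uses reverse residual edge)
No augmenting path remains; maximum flow = 23.
In the residual graph, reachable from Depot: {Depot, P, Q, V}.
Min-cut edges: P→R (9), P→U (7), V→W (7); capacity 9 + 7 + 7 = 23.
This cut is saturated, so no flow can exceed 23.

23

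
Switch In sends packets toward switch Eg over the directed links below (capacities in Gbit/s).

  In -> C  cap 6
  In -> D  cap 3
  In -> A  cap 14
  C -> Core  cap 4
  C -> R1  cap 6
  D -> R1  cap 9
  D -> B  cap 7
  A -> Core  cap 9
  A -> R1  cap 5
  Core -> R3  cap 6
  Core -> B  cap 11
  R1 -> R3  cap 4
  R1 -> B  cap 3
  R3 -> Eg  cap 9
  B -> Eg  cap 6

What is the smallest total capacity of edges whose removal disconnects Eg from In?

15

Augment In→D→B→Eg: bottleneck 3, flow now 3.
Augment In→C→Core→R3→Eg: bottleneck 4, flow now 7.
Augment In→C→R1→R3→Eg: bottleneck 2, flow now 9.
Augment In→A→Core→R3→Eg: bottleneck 2, flow now 11.
Augment In→A→Core→B→Eg: bottleneck 3, flow now 14.
Augment In→A→R1→R3→Eg: bottleneck 1, flow now 15.
No augmenting path remains; maximum flow = 15.
By max-flow min-cut, the minimum cut capacity equals the max flow.
In the residual graph, reachable from In: {In, C, D, A, Core, R1, R3, B}.
Min-cut edges: R3→Eg (9), B→Eg (6); capacity 9 + 6 = 15.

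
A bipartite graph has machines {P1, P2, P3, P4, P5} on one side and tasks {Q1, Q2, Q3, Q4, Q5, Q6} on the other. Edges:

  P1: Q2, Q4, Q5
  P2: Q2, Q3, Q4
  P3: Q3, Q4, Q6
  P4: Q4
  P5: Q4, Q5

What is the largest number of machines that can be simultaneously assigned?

5

Unit-capacity flow: source→left, listed edges, right→sink; max matching = max flow.
Augmenting path P1→Q2 (+1); matched 1.
Augmenting path P2→Q3 (+1); matched 2.
Augmenting path P3→Q4 (+1); matched 3.
Augmenting path P5→Q5 (+1); matched 4.
Augmenting path P4→Q4→P3→Q6 (+1); matched 5.
No augmenting path remains; maximum matching = 5.
König certificate: {P1, P2, P3, P4, P5} is a vertex cover of size 5 (every listed pair touches it), so no matching can be larger.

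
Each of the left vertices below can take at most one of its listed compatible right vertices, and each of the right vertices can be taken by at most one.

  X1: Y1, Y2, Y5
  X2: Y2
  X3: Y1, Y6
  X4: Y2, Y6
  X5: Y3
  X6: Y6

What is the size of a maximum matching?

Unit-capacity flow: source→left, listed edges, right→sink; max matching = max flow.
Augmenting path X1→Y1 (+1); matched 1.
Augmenting path X2→Y2 (+1); matched 2.
Augmenting path X3→Y6 (+1); matched 3.
Augmenting path X5→Y3 (+1); matched 4.
Augmenting path X4→Y6→X3→Y1→X1→Y5 (+1); matched 5.
No augmenting path remains; maximum matching = 5.
König certificate: {X1, X3, X5, Y2, Y6} is a vertex cover of size 5 (every listed pair touches it), so no matching can be larger.

5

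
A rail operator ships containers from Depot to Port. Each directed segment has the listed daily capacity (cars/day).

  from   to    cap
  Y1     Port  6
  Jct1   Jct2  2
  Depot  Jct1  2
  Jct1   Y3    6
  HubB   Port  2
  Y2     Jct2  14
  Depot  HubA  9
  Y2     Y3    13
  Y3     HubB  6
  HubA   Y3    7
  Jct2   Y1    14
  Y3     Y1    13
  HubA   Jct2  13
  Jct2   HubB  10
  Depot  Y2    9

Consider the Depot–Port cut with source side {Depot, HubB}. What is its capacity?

22

Edges leaving {Depot, HubB}: Depot→Y2 (9), Depot→Jct1 (2), Depot→HubA (9), HubB→Port (2).
Cut capacity = 9 + 2 + 9 + 2 = 22.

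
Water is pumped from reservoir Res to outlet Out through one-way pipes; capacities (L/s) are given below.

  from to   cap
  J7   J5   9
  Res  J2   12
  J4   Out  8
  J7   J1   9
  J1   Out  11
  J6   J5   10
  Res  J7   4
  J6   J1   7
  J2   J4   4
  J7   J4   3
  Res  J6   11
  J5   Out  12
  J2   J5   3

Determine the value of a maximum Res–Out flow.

Augment Res→J2→J4→Out: bottleneck 4, flow now 4.
Augment Res→J2→J5→Out: bottleneck 3, flow now 7.
Augment Res→J6→J5→Out: bottleneck 9, flow now 16.
Augment Res→J6→J1→Out: bottleneck 2, flow now 18.
Augment Res→J7→J4→Out: bottleneck 3, flow now 21.
Augment Res→J7→J1→Out: bottleneck 1, flow now 22.
No augmenting path remains; maximum flow = 22.
In the residual graph, reachable from Res: {Res, J2}.
Min-cut edges: Res→J6 (11), Res→J7 (4), J2→J4 (4), J2→J5 (3); capacity 11 + 4 + 4 + 3 = 22.
This cut is saturated, so no flow can exceed 22.

22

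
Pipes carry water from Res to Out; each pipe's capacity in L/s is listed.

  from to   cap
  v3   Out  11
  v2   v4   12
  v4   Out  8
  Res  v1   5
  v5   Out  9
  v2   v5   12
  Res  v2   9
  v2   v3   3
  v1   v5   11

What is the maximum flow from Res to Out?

Augment Res→v1→v5→Out: bottleneck 5, flow now 5.
Augment Res→v2→v3→Out: bottleneck 3, flow now 8.
Augment Res→v2→v4→Out: bottleneck 6, flow now 14.
No augmenting path remains; maximum flow = 14.
In the residual graph, reachable from Res: {Res}.
Min-cut edges: Res→v1 (5), Res→v2 (9); capacity 5 + 9 = 14.
This cut is saturated, so no flow can exceed 14.

14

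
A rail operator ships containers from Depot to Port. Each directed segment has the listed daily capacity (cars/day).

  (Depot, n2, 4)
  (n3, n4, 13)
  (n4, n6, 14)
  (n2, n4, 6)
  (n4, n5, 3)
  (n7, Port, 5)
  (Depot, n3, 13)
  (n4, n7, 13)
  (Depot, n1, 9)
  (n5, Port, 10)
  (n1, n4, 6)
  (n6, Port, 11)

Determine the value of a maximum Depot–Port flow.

19

Augment Depot→n1→n4→n5→Port: bottleneck 3, flow now 3.
Augment Depot→n1→n4→n6→Port: bottleneck 3, flow now 6.
Augment Depot→n2→n4→n6→Port: bottleneck 4, flow now 10.
Augment Depot→n3→n4→n6→Port: bottleneck 4, flow now 14.
Augment Depot→n3→n4→n7→Port: bottleneck 5, flow now 19.
No augmenting path remains; maximum flow = 19.
In the residual graph, reachable from Depot: {Depot, n1, n2, n3, n4, n6, n7}.
Min-cut edges: n4→n5 (3), n6→Port (11), n7→Port (5); capacity 3 + 11 + 5 = 19.
This cut is saturated, so no flow can exceed 19.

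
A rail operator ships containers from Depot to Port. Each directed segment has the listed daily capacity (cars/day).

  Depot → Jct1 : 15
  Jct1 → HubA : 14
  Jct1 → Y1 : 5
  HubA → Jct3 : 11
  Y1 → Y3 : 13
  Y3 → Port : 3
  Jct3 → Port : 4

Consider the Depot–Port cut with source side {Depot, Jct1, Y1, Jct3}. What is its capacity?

31

Edges leaving {Depot, Jct1, Y1, Jct3}: Jct1→HubA (14), Y1→Y3 (13), Jct3→Port (4).
Cut capacity = 14 + 13 + 4 = 31.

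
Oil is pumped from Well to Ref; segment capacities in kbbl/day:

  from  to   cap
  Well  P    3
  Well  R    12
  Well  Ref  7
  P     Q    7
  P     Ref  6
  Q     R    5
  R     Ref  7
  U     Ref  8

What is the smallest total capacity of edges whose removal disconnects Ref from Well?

17

Augment Well→Ref: bottleneck 7, flow now 7.
Augment Well→P→Ref: bottleneck 3, flow now 10.
Augment Well→R→Ref: bottleneck 7, flow now 17.
No augmenting path remains; maximum flow = 17.
By max-flow min-cut, the minimum cut capacity equals the max flow.
In the residual graph, reachable from Well: {Well, R}.
Min-cut edges: Well→P (3), Well→Ref (7), R→Ref (7); capacity 3 + 7 + 7 = 17.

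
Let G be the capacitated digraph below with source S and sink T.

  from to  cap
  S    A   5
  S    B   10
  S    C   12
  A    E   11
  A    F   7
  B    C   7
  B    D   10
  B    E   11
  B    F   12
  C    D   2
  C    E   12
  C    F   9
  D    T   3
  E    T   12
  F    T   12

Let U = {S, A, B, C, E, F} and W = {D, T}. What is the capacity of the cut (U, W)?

36

Edges leaving {S, A, B, C, E, F}: B→D (10), C→D (2), E→T (12), F→T (12).
Cut capacity = 10 + 2 + 12 + 12 = 36.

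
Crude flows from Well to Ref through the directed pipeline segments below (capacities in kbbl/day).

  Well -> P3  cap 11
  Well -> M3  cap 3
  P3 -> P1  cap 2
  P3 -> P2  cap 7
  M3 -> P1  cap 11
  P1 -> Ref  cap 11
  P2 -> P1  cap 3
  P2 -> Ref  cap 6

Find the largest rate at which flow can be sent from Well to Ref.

12

Augment Well→P3→P1→Ref: bottleneck 2, flow now 2.
Augment Well→P3→P2→Ref: bottleneck 6, flow now 8.
Augment Well→M3→P1→Ref: bottleneck 3, flow now 11.
Augment Well→P3→P2→P1→Ref: bottleneck 1, flow now 12.
No augmenting path remains; maximum flow = 12.
In the residual graph, reachable from Well: {Well, P3}.
Min-cut edges: Well→M3 (3), P3→P1 (2), P3→P2 (7); capacity 3 + 2 + 7 = 12.
This cut is saturated, so no flow can exceed 12.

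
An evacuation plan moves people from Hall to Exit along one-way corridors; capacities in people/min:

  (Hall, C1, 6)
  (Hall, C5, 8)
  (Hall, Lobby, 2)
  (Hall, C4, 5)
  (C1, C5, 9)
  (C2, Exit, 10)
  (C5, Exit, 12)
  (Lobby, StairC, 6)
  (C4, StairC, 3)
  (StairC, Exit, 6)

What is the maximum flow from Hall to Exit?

17

Augment Hall→C5→Exit: bottleneck 8, flow now 8.
Augment Hall→C1→C5→Exit: bottleneck 4, flow now 12.
Augment Hall→Lobby→StairC→Exit: bottleneck 2, flow now 14.
Augment Hall→C4→StairC→Exit: bottleneck 3, flow now 17.
No augmenting path remains; maximum flow = 17.
In the residual graph, reachable from Hall: {Hall, C1, C5, C4}.
Min-cut edges: Hall→Lobby (2), C5→Exit (12), C4→StairC (3); capacity 2 + 12 + 3 = 17.
This cut is saturated, so no flow can exceed 17.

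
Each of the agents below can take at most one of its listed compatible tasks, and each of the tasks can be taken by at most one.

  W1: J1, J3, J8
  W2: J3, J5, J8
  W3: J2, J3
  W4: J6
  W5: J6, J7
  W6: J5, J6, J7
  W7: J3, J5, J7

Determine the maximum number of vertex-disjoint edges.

Unit-capacity flow: source→left, listed edges, right→sink; max matching = max flow.
Augmenting path W1→J1 (+1); matched 1.
Augmenting path W2→J3 (+1); matched 2.
Augmenting path W3→J2 (+1); matched 3.
Augmenting path W4→J6 (+1); matched 4.
Augmenting path W5→J7 (+1); matched 5.
Augmenting path W6→J5 (+1); matched 6.
Augmenting path W7→J3→W2→J8 (+1); matched 7.
No augmenting path remains; maximum matching = 7.
König certificate: {W1, W2, W3, W4, W5, W6, W7} is a vertex cover of size 7 (every listed pair touches it), so no matching can be larger.

7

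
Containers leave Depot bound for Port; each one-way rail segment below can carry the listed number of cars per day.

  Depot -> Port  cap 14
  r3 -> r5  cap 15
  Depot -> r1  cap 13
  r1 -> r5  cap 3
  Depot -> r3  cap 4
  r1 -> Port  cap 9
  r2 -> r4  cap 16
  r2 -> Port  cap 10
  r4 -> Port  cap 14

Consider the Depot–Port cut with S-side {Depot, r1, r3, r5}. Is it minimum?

Given cut capacity: 14 + 9 = 23.
Augment Depot→Port: bottleneck 14, flow now 14.
Augment Depot→r1→Port: bottleneck 9, flow now 23.
No augmenting path remains; maximum flow = 23.
Cut capacity 23 equals the max flow, so it is a minimum cut.

Yes — it is a minimum cut (capacity 23).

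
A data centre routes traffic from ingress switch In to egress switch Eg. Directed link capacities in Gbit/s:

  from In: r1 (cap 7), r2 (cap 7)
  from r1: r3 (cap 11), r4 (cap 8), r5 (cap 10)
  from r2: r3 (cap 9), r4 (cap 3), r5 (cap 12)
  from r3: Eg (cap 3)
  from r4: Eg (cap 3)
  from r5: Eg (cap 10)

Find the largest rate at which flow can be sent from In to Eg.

14

Augment In→r1→r3→Eg: bottleneck 3, flow now 3.
Augment In→r1→r4→Eg: bottleneck 3, flow now 6.
Augment In→r1→r5→Eg: bottleneck 1, flow now 7.
Augment In→r2→r5→Eg: bottleneck 7, flow now 14.
No augmenting path remains; maximum flow = 14.
In the residual graph, reachable from In: {In}.
Min-cut edges: In→r1 (7), In→r2 (7); capacity 7 + 7 = 14.
This cut is saturated, so no flow can exceed 14.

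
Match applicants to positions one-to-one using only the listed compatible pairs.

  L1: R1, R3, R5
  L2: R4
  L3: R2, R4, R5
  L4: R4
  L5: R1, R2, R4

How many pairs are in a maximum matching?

Unit-capacity flow: source→left, listed edges, right→sink; max matching = max flow.
Augmenting path L1→R1 (+1); matched 1.
Augmenting path L2→R4 (+1); matched 2.
Augmenting path L3→R2 (+1); matched 3.
Augmenting path L5→R1→L1→R3 (+1); matched 4.
No augmenting path remains; maximum matching = 4.
König certificate: {L1, L3, L5, R4} is a vertex cover of size 4 (every listed pair touches it), so no matching can be larger.

4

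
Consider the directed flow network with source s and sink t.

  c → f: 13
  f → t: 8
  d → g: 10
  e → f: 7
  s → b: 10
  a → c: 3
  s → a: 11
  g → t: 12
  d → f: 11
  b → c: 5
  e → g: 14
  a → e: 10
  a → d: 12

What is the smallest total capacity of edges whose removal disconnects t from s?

16

Augment s→a→c→f→t: bottleneck 3, flow now 3.
Augment s→a→d→f→t: bottleneck 5, flow now 8.
Augment s→a→d→g→t: bottleneck 3, flow now 11.
Augment s→b→c→a→d→g→t: bottleneck 3, flow now 14. (uses reverse residual edge)
Augment s→b→c→f→d→g→t: bottleneck 2, flow now 16. (uses reverse residual edge)
No augmenting path remains; maximum flow = 16.
By max-flow min-cut, the minimum cut capacity equals the max flow.
In the residual graph, reachable from s: {s, b}.
Min-cut edges: s→a (11), b→c (5); capacity 11 + 5 = 16.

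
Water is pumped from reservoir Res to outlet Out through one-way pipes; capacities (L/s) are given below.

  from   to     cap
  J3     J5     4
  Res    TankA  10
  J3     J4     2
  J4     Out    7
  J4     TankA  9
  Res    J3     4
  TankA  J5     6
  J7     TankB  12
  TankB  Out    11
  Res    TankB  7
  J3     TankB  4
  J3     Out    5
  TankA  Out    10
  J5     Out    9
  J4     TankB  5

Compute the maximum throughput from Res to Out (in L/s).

Augment Res→TankA→Out: bottleneck 10, flow now 10.
Augment Res→J3→Out: bottleneck 4, flow now 14.
Augment Res→TankB→Out: bottleneck 7, flow now 21.
No augmenting path remains; maximum flow = 21.
In the residual graph, reachable from Res: {Res}.
Min-cut edges: Res→TankA (10), Res→J3 (4), Res→TankB (7); capacity 10 + 4 + 7 = 21.
This cut is saturated, so no flow can exceed 21.

21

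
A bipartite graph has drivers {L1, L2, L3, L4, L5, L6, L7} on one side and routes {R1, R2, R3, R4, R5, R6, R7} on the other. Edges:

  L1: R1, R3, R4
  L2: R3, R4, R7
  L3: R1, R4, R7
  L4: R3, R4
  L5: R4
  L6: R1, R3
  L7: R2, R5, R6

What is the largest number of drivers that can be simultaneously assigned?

5

Unit-capacity flow: source→left, listed edges, right→sink; max matching = max flow.
Augmenting path L1→R1 (+1); matched 1.
Augmenting path L2→R3 (+1); matched 2.
Augmenting path L3→R4 (+1); matched 3.
Augmenting path L7→R2 (+1); matched 4.
Augmenting path L4→R3→L2→R7 (+1); matched 5.
No augmenting path remains; maximum matching = 5.
König certificate: {L7, R1, R3, R4, R7} is a vertex cover of size 5 (every listed pair touches it), so no matching can be larger.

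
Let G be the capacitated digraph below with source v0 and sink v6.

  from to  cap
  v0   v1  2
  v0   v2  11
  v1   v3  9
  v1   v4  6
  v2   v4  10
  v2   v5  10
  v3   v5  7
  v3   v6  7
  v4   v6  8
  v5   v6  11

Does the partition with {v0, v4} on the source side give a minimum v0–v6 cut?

Given cut capacity: 2 + 11 + 8 = 21.
Augment v0→v1→v3→v6: bottleneck 2, flow now 2.
Augment v0→v2→v4→v6: bottleneck 8, flow now 10.
Augment v0→v2→v5→v6: bottleneck 3, flow now 13.
No augmenting path remains; maximum flow = 13.
In the residual graph, reachable from v0: {v0}.
Min-cut edges: v0→v1 (2), v0→v2 (11); capacity 2 + 11 = 13.
Cut capacity 21 exceeds the max flow 13, so it is not minimum.

No — its capacity is 21, but the minimum cut has capacity 13.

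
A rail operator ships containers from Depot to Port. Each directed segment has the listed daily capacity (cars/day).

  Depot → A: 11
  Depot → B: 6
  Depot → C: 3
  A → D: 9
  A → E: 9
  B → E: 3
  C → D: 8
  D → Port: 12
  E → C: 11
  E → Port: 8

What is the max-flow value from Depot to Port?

Augment Depot→A→D→Port: bottleneck 9, flow now 9.
Augment Depot→A→E→Port: bottleneck 2, flow now 11.
Augment Depot→B→E→Port: bottleneck 3, flow now 14.
Augment Depot→C→D→Port: bottleneck 3, flow now 17.
No augmenting path remains; maximum flow = 17.
In the residual graph, reachable from Depot: {Depot, B}.
Min-cut edges: Depot→A (11), Depot→C (3), B→E (3); capacity 11 + 3 + 3 = 17.
This cut is saturated, so no flow can exceed 17.

17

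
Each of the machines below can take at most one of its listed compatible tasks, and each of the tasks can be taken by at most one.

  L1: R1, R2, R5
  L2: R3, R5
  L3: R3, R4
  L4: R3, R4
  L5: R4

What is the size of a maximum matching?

4

Unit-capacity flow: source→left, listed edges, right→sink; max matching = max flow.
Augmenting path L1→R1 (+1); matched 1.
Augmenting path L2→R3 (+1); matched 2.
Augmenting path L3→R4 (+1); matched 3.
Augmenting path L4→R3→L2→R5 (+1); matched 4.
No augmenting path remains; maximum matching = 4.
König certificate: {L1, L2, R3, R4} is a vertex cover of size 4 (every listed pair touches it), so no matching can be larger.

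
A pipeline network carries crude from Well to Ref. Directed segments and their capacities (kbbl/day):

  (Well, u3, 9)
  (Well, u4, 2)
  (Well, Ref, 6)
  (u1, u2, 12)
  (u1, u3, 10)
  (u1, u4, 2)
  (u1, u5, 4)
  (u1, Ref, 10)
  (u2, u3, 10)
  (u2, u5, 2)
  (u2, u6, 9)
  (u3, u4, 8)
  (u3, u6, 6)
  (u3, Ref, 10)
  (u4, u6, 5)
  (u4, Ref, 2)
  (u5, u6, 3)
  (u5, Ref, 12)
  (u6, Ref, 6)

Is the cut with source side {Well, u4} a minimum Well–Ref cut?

No — its capacity is 22, but the minimum cut has capacity 17.

Given cut capacity: 9 + 6 + 5 + 2 = 22.
Augment Well→Ref: bottleneck 6, flow now 6.
Augment Well→u3→Ref: bottleneck 9, flow now 15.
Augment Well→u4→Ref: bottleneck 2, flow now 17.
No augmenting path remains; maximum flow = 17.
In the residual graph, reachable from Well: {Well}.
Min-cut edges: Well→u3 (9), Well→u4 (2), Well→Ref (6); capacity 9 + 2 + 6 = 17.
Cut capacity 22 exceeds the max flow 17, so it is not minimum.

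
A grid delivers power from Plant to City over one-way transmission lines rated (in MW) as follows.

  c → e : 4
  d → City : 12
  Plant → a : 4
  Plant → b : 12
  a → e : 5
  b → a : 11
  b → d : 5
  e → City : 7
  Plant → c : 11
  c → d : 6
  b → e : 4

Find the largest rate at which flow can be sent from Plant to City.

18

Augment Plant→a→e→City: bottleneck 4, flow now 4.
Augment Plant→b→d→City: bottleneck 5, flow now 9.
Augment Plant→b→e→City: bottleneck 3, flow now 12.
Augment Plant→c→d→City: bottleneck 6, flow now 18.
No augmenting path remains; maximum flow = 18.
In the residual graph, reachable from Plant: {Plant, a, b, c, e}.
Min-cut edges: b→d (5), c→d (6), e→City (7); capacity 5 + 6 + 7 = 18.
This cut is saturated, so no flow can exceed 18.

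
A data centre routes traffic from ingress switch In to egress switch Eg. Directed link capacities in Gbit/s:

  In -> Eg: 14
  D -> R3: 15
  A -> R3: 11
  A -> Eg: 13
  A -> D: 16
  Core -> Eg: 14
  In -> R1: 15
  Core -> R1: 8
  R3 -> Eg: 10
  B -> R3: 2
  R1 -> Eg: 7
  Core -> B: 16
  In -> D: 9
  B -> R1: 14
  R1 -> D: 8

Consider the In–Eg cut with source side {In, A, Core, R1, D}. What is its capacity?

90

Edges leaving {In, A, Core, R1, D}: In→Eg (14), A→R3 (11), A→Eg (13), Core→B (16), Core→Eg (14), R1→Eg (7), D→R3 (15).
Cut capacity = 14 + 11 + 13 + 16 + 14 + 7 + 15 = 90.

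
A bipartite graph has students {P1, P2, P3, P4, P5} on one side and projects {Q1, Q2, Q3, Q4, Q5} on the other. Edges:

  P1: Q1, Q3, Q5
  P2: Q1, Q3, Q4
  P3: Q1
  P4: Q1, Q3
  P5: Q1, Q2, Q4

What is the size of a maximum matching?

Unit-capacity flow: source→left, listed edges, right→sink; max matching = max flow.
Augmenting path P1→Q1 (+1); matched 1.
Augmenting path P2→Q3 (+1); matched 2.
Augmenting path P5→Q2 (+1); matched 3.
Augmenting path P3→Q1→P1→Q5 (+1); matched 4.
Augmenting path P4→Q3→P2→Q4 (+1); matched 5.
No augmenting path remains; maximum matching = 5.
König certificate: {P1, P2, P3, P4, P5} is a vertex cover of size 5 (every listed pair touches it), so no matching can be larger.

5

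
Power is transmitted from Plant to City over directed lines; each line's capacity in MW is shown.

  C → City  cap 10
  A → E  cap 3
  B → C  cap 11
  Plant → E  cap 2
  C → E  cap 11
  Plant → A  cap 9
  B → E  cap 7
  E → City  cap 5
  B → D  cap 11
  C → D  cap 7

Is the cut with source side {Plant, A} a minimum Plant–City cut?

Given cut capacity: 2 + 3 = 5.
Augment Plant→E→City: bottleneck 2, flow now 2.
Augment Plant→A→E→City: bottleneck 3, flow now 5.
No augmenting path remains; maximum flow = 5.
Cut capacity 5 equals the max flow, so it is a minimum cut.

Yes — it is a minimum cut (capacity 5).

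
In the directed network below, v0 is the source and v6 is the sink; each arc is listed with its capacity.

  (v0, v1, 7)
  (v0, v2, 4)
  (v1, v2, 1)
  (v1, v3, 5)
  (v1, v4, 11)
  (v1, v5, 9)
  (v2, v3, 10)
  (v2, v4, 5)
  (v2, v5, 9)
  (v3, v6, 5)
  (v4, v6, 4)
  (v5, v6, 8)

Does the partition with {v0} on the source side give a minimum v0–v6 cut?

Yes — it is a minimum cut (capacity 11).

Given cut capacity: 7 + 4 = 11.
Augment v0→v1→v3→v6: bottleneck 5, flow now 5.
Augment v0→v1→v4→v6: bottleneck 2, flow now 7.
Augment v0→v2→v4→v6: bottleneck 2, flow now 9.
Augment v0→v2→v5→v6: bottleneck 2, flow now 11.
No augmenting path remains; maximum flow = 11.
Cut capacity 11 equals the max flow, so it is a minimum cut.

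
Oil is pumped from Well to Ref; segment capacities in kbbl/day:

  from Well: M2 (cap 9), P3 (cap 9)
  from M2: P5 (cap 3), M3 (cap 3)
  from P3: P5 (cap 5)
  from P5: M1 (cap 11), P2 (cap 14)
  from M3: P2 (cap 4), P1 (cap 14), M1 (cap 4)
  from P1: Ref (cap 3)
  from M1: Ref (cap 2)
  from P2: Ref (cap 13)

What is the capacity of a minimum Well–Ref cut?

11

Augment Well→M2→P5→M1→Ref: bottleneck 2, flow now 2.
Augment Well→M2→P5→P2→Ref: bottleneck 1, flow now 3.
Augment Well→M2→M3→P1→Ref: bottleneck 3, flow now 6.
Augment Well→P3→P5→P2→Ref: bottleneck 5, flow now 11.
No augmenting path remains; maximum flow = 11.
By max-flow min-cut, the minimum cut capacity equals the max flow.
In the residual graph, reachable from Well: {Well, M2, P3}.
Min-cut edges: M2→P5 (3), M2→M3 (3), P3→P5 (5); capacity 3 + 3 + 5 = 11.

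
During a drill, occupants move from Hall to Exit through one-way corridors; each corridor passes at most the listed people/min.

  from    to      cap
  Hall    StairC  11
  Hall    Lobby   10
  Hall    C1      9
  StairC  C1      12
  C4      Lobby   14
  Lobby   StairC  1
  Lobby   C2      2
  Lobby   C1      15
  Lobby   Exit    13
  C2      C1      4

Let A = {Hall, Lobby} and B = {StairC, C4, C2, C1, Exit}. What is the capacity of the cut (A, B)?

Edges leaving {Hall, Lobby}: Hall→StairC (11), Hall→C1 (9), Lobby→StairC (1), Lobby→C2 (2), Lobby→C1 (15), Lobby→Exit (13).
Cut capacity = 11 + 9 + 1 + 2 + 15 + 13 = 51.

51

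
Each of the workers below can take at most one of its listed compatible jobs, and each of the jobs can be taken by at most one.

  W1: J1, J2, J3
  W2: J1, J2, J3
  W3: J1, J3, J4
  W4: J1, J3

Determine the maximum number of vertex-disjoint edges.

Unit-capacity flow: source→left, listed edges, right→sink; max matching = max flow.
Augmenting path W1→J1 (+1); matched 1.
Augmenting path W2→J2 (+1); matched 2.
Augmenting path W3→J3 (+1); matched 3.
Augmenting path W4→J3→W3→J4 (+1); matched 4.
No augmenting path remains; maximum matching = 4.
König certificate: {W1, W2, W3, W4} is a vertex cover of size 4 (every listed pair touches it), so no matching can be larger.

4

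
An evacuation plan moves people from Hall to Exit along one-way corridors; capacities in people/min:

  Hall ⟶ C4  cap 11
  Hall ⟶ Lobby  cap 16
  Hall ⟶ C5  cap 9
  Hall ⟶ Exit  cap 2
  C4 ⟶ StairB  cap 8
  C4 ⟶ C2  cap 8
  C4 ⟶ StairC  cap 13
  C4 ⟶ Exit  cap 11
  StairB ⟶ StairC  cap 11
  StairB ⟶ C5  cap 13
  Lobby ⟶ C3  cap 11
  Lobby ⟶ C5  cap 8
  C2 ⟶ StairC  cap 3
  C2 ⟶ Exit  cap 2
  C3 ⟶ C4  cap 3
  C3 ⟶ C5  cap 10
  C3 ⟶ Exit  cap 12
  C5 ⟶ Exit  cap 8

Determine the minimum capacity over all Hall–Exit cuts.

32

Augment Hall→Exit: bottleneck 2, flow now 2.
Augment Hall→C4→Exit: bottleneck 11, flow now 13.
Augment Hall→C5→Exit: bottleneck 8, flow now 21.
Augment Hall→Lobby→C3→Exit: bottleneck 11, flow now 32.
No augmenting path remains; maximum flow = 32.
By max-flow min-cut, the minimum cut capacity equals the max flow.
In the residual graph, reachable from Hall: {Hall, Lobby, C5}.
Min-cut edges: Hall→C4 (11), Hall→Exit (2), Lobby→C3 (11), C5→Exit (8); capacity 11 + 2 + 11 + 8 = 32.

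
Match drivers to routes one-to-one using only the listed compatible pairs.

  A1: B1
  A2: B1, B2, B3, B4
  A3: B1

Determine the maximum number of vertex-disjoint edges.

2

Unit-capacity flow: source→left, listed edges, right→sink; max matching = max flow.
Augmenting path A1→B1 (+1); matched 1.
Augmenting path A2→B2 (+1); matched 2.
No augmenting path remains; maximum matching = 2.
König certificate: {A2, B1} is a vertex cover of size 2 (every listed pair touches it), so no matching can be larger.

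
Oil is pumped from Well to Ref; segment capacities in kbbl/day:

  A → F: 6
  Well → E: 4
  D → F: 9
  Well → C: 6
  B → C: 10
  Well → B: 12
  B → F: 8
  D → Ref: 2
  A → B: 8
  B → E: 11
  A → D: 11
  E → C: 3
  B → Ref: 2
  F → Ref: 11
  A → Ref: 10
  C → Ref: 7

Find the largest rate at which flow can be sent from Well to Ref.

17

Augment Well→B→Ref: bottleneck 2, flow now 2.
Augment Well→C→Ref: bottleneck 6, flow now 8.
Augment Well→B→C→Ref: bottleneck 1, flow now 9.
Augment Well→B→F→Ref: bottleneck 8, flow now 17.
No augmenting path remains; maximum flow = 17.
In the residual graph, reachable from Well: {Well, B, C, E}.
Min-cut edges: B→F (8), B→Ref (2), C→Ref (7); capacity 8 + 2 + 7 = 17.
This cut is saturated, so no flow can exceed 17.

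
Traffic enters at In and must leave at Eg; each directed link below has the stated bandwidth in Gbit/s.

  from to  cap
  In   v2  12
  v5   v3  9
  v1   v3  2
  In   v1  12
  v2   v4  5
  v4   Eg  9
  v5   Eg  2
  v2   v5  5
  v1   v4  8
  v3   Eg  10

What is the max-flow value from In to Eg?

Augment In→v1→v3→Eg: bottleneck 2, flow now 2.
Augment In→v1→v4→Eg: bottleneck 8, flow now 10.
Augment In→v2→v4→Eg: bottleneck 1, flow now 11.
Augment In→v2→v5→Eg: bottleneck 2, flow now 13.
Augment In→v2→v5→v3→Eg: bottleneck 3, flow now 16.
No augmenting path remains; maximum flow = 16.
In the residual graph, reachable from In: {In, v1, v2, v4}.
Min-cut edges: v1→v3 (2), v2→v5 (5), v4→Eg (9); capacity 2 + 5 + 9 = 16.
This cut is saturated, so no flow can exceed 16.

16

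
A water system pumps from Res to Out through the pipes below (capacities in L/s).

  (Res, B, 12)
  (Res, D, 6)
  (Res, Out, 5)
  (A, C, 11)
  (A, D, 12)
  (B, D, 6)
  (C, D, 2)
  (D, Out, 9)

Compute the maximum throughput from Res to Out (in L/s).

14

Augment Res→Out: bottleneck 5, flow now 5.
Augment Res→D→Out: bottleneck 6, flow now 11.
Augment Res→B→D→Out: bottleneck 3, flow now 14.
No augmenting path remains; maximum flow = 14.
In the residual graph, reachable from Res: {Res, B, D}.
Min-cut edges: Res→Out (5), D→Out (9); capacity 5 + 9 = 14.
This cut is saturated, so no flow can exceed 14.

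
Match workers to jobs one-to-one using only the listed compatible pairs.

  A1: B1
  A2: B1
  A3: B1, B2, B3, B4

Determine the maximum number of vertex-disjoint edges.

2

Unit-capacity flow: source→left, listed edges, right→sink; max matching = max flow.
Augmenting path A1→B1 (+1); matched 1.
Augmenting path A3→B2 (+1); matched 2.
No augmenting path remains; maximum matching = 2.
König certificate: {A3, B1} is a vertex cover of size 2 (every listed pair touches it), so no matching can be larger.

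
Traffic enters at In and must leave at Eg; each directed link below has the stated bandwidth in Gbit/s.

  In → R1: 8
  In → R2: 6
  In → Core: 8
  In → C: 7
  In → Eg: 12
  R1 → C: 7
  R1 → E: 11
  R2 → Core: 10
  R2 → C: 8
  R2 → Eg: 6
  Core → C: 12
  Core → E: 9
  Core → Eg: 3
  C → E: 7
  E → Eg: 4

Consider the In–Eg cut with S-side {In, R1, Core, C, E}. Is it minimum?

Given cut capacity: 6 + 12 + 3 + 4 = 25.
Augment In→Eg: bottleneck 12, flow now 12.
Augment In→R2→Eg: bottleneck 6, flow now 18.
Augment In→Core→Eg: bottleneck 3, flow now 21.
Augment In→R1→E→Eg: bottleneck 4, flow now 25.
No augmenting path remains; maximum flow = 25.
Cut capacity 25 equals the max flow, so it is a minimum cut.

Yes — it is a minimum cut (capacity 25).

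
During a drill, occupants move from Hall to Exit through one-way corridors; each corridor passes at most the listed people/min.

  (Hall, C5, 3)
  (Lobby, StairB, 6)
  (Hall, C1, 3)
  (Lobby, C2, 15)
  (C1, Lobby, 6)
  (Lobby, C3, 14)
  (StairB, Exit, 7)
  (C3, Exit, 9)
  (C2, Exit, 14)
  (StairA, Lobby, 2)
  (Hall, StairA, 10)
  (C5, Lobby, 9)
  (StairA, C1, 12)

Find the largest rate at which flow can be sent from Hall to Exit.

Augment Hall→C1→Lobby→StairB→Exit: bottleneck 3, flow now 3.
Augment Hall→StairA→Lobby→StairB→Exit: bottleneck 2, flow now 5.
Augment Hall→C5→Lobby→StairB→Exit: bottleneck 1, flow now 6.
Augment Hall→C5→Lobby→C3→Exit: bottleneck 2, flow now 8.
Augment Hall→StairA→C1→Lobby→C3→Exit: bottleneck 3, flow now 11.
No augmenting path remains; maximum flow = 11.
In the residual graph, reachable from Hall: {Hall, C1, StairA}.
Min-cut edges: Hall→C5 (3), C1→Lobby (6), StairA→Lobby (2); capacity 3 + 6 + 2 = 11.
This cut is saturated, so no flow can exceed 11.

11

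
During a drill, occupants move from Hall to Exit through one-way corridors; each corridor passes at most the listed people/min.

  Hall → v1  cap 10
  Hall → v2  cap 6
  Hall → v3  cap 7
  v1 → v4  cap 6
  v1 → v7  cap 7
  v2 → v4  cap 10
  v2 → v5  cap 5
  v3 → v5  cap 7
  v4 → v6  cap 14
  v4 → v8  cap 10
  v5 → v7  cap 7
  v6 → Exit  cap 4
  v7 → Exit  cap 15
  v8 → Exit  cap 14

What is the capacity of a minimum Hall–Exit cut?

Augment Hall→v1→v7→Exit: bottleneck 7, flow now 7.
Augment Hall→v1→v4→v6→Exit: bottleneck 3, flow now 10.
Augment Hall→v2→v4→v6→Exit: bottleneck 1, flow now 11.
Augment Hall→v2→v4→v8→Exit: bottleneck 5, flow now 16.
Augment Hall→v3→v5→v7→Exit: bottleneck 7, flow now 23.
No augmenting path remains; maximum flow = 23.
By max-flow min-cut, the minimum cut capacity equals the max flow.
In the residual graph, reachable from Hall: {Hall}.
Min-cut edges: Hall→v1 (10), Hall→v2 (6), Hall→v3 (7); capacity 10 + 6 + 7 = 23.

23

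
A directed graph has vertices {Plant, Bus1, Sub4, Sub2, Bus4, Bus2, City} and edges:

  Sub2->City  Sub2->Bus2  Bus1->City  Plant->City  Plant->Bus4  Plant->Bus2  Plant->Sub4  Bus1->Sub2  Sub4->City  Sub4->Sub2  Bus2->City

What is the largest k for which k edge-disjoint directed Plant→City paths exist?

3

Assign every edge capacity 1; by Menger, the answer equals the max flow.
Path Plant→City (+1); total 1.
Path Plant→Sub4→City (+1); total 2.
Path Plant→Bus2→City (+1); total 3.
No residual Plant→City path; max flow = 3.
Certifying cut of size 3: {Plant→Bus2, Plant→City, Plant→Sub4}.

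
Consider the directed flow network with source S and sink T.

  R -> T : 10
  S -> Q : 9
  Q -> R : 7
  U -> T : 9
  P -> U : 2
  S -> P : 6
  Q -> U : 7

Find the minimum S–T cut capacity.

11

Augment S→P→U→T: bottleneck 2, flow now 2.
Augment S→Q→R→T: bottleneck 7, flow now 9.
Augment S→Q→U→T: bottleneck 2, flow now 11.
No augmenting path remains; maximum flow = 11.
By max-flow min-cut, the minimum cut capacity equals the max flow.
In the residual graph, reachable from S: {S, P}.
Min-cut edges: S→Q (9), P→U (2); capacity 9 + 2 = 11.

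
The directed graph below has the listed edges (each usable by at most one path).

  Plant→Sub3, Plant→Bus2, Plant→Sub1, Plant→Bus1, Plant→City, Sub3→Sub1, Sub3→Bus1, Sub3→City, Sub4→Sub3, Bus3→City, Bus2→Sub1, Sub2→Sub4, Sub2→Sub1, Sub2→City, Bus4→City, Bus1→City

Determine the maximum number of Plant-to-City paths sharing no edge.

3

Assign every edge capacity 1; by Menger, the answer equals the max flow.
Path Plant→City (+1); total 1.
Path Plant→Sub3→City (+1); total 2.
Path Plant→Bus1→City (+1); total 3.
No residual Plant→City path; max flow = 3.
Certifying cut of size 3: {Plant→Bus1, Plant→City, Plant→Sub3}.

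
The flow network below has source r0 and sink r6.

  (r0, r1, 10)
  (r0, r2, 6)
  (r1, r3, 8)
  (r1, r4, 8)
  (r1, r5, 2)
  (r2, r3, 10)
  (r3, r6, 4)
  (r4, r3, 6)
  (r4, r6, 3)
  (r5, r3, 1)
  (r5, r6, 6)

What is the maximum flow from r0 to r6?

Augment r0→r1→r3→r6: bottleneck 4, flow now 4.
Augment r0→r1→r4→r6: bottleneck 3, flow now 7.
Augment r0→r1→r5→r6: bottleneck 2, flow now 9.
No augmenting path remains; maximum flow = 9.
In the residual graph, reachable from r0: {r0, r1, r2, r3, r4}.
Min-cut edges: r1→r5 (2), r3→r6 (4), r4→r6 (3); capacity 2 + 4 + 3 = 9.
This cut is saturated, so no flow can exceed 9.

9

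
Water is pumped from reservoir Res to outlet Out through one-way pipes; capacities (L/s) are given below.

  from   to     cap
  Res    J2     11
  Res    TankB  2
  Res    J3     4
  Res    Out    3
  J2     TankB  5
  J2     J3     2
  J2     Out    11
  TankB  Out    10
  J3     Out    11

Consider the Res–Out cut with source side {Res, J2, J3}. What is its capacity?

Edges leaving {Res, J2, J3}: Res→TankB (2), Res→Out (3), J2→TankB (5), J2→Out (11), J3→Out (11).
Cut capacity = 2 + 3 + 5 + 11 + 11 = 32.

32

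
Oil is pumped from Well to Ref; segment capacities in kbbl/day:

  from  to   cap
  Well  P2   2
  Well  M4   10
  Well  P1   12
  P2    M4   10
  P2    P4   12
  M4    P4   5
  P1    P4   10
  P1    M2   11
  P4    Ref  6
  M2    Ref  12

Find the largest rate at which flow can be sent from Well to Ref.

Augment Well→P2→P4→Ref: bottleneck 2, flow now 2.
Augment Well→M4→P4→Ref: bottleneck 4, flow now 6.
Augment Well→P1→M2→Ref: bottleneck 11, flow now 17.
No augmenting path remains; maximum flow = 17.
In the residual graph, reachable from Well: {Well, P2, M4, P1, P4}.
Min-cut edges: P1→M2 (11), P4→Ref (6); capacity 11 + 6 = 17.
This cut is saturated, so no flow can exceed 17.

17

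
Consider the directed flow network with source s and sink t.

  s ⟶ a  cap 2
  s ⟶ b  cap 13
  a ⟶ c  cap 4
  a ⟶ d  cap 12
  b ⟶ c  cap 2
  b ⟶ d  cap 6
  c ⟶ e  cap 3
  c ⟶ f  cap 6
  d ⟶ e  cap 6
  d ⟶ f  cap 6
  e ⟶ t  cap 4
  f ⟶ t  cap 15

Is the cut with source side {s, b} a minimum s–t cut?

Given cut capacity: 2 + 2 + 6 = 10.
Augment s→a→c→e→t: bottleneck 2, flow now 2.
Augment s→b→c→e→t: bottleneck 1, flow now 3.
Augment s→b→c→f→t: bottleneck 1, flow now 4.
Augment s→b→d→e→t: bottleneck 1, flow now 5.
Augment s→b→d→f→t: bottleneck 5, flow now 10.
No augmenting path remains; maximum flow = 10.
Cut capacity 10 equals the max flow, so it is a minimum cut.

Yes — it is a minimum cut (capacity 10).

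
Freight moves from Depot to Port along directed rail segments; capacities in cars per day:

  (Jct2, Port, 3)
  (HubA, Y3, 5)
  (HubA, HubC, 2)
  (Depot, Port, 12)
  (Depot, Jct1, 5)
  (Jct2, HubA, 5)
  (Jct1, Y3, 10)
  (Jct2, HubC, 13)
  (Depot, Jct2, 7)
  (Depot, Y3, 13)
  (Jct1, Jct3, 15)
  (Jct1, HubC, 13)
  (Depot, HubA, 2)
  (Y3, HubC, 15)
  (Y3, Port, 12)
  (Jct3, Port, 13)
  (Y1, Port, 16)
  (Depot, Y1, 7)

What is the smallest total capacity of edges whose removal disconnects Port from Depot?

39

Augment Depot→Port: bottleneck 12, flow now 12.
Augment Depot→Jct2→Port: bottleneck 3, flow now 15.
Augment Depot→Y3→Port: bottleneck 12, flow now 27.
Augment Depot→Y1→Port: bottleneck 7, flow now 34.
Augment Depot→Jct1→Jct3→Port: bottleneck 5, flow now 39.
No augmenting path remains; maximum flow = 39.
By max-flow min-cut, the minimum cut capacity equals the max flow.
In the residual graph, reachable from Depot: {Depot, Jct2, HubA, Y3, HubC}.
Min-cut edges: Depot→Jct1 (5), Depot→Y1 (7), Depot→Port (12), Jct2→Port (3), Y3→Port (12); capacity 5 + 7 + 12 + 3 + 12 = 39.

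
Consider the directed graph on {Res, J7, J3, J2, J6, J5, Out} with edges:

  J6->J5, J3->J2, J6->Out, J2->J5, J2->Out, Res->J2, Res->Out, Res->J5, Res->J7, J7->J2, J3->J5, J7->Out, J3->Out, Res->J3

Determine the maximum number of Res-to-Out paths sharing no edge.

4

Assign every edge capacity 1; by Menger, the answer equals the max flow.
Path Res→Out (+1); total 1.
Path Res→J7→Out (+1); total 2.
Path Res→J3→Out (+1); total 3.
Path Res→J2→Out (+1); total 4.
No residual Res→Out path; max flow = 4.
Certifying cut of size 4: {Res→J2, Res→J3, Res→J7, Res→Out}.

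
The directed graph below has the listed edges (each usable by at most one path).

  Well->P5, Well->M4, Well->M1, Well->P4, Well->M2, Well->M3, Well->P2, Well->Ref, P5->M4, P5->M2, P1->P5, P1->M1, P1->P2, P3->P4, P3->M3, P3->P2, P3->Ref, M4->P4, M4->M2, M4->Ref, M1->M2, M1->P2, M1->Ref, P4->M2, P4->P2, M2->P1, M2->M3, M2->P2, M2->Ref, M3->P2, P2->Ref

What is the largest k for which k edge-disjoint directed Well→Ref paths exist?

5

Assign every edge capacity 1; by Menger, the answer equals the max flow.
Path Well→Ref (+1); total 1.
Path Well→M4→Ref (+1); total 2.
Path Well→M1→Ref (+1); total 3.
Path Well→M2→Ref (+1); total 4.
Path Well→P2→Ref (+1); total 5.
No residual Well→Ref path; max flow = 5.
Certifying cut of size 5: {M1→Ref, M2→Ref, M4→Ref, P2→Ref, Well→Ref}.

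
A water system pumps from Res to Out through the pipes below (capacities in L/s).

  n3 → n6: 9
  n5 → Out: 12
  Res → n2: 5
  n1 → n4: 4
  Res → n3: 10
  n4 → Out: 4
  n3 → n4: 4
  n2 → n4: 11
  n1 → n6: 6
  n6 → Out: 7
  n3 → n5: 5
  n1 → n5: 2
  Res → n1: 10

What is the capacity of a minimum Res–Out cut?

Augment Res→n1→n4→Out: bottleneck 4, flow now 4.
Augment Res→n1→n5→Out: bottleneck 2, flow now 6.
Augment Res→n1→n6→Out: bottleneck 4, flow now 10.
Augment Res→n3→n5→Out: bottleneck 5, flow now 15.
Augment Res→n3→n6→Out: bottleneck 3, flow now 18.
No augmenting path remains; maximum flow = 18.
By max-flow min-cut, the minimum cut capacity equals the max flow.
In the residual graph, reachable from Res: {Res, n1, n2, n3, n4, n6}.
Min-cut edges: n1→n5 (2), n3→n5 (5), n4→Out (4), n6→Out (7); capacity 2 + 5 + 4 + 7 = 18.

18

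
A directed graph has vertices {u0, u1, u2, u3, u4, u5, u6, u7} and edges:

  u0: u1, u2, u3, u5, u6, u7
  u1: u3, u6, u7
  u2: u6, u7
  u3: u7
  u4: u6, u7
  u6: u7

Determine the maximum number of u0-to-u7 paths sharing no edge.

Assign every edge capacity 1; by Menger, the answer equals the max flow.
Path u0→u7 (+1); total 1.
Path u0→u1→u7 (+1); total 2.
Path u0→u2→u7 (+1); total 3.
Path u0→u3→u7 (+1); total 4.
Path u0→u6→u7 (+1); total 5.
No residual u0→u7 path; max flow = 5.
Certifying cut of size 5: {u0→u1, u0→u2, u0→u3, u0→u6, u0→u7}.

5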